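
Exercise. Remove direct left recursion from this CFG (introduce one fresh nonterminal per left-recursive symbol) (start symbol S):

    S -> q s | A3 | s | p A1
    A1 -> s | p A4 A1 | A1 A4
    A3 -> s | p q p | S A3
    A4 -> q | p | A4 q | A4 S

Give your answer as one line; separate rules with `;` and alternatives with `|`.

S -> q s | A3 | s | p A1; A1 -> s A1' | p A4 A1 A1'; A3 -> s | p q p | S A3; A4 -> q A4' | p A4'; A1' -> A4 A1' | ε; A4' -> q A4' | S A4' | ε

A1, A4 are directly left-recursive.
For A1: α = {A4}, β = {s, p A4 A1}. Rewrite as A1 → β A1' and A1' → α A1' | ε.
For A4: α = {q, S}, β = {q, p}. Rewrite as A4 → β A4' and A4' → α A4' | ε.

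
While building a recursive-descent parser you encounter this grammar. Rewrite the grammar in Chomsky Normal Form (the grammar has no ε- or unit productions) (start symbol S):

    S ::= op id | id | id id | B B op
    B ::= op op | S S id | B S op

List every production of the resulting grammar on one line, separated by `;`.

Introduce a nonterminal for each terminal appearing in a rule of length ≥ 2: X1 → op, X2 → id.
Binarize each right-hand side of length ≥ 3 by chaining fresh nonterminals (Y1, Y2, …): affected rules were S → B B X1; B → S S X2; B → B S X1.

S ::= X1 X2 | id | X2 X2 | B Y1; B ::= X1 X1 | S Y2 | B Y3; X1 ::= op; X2 ::= id; Y1 ::= B X1; Y2 ::= S X2; Y3 ::= S X1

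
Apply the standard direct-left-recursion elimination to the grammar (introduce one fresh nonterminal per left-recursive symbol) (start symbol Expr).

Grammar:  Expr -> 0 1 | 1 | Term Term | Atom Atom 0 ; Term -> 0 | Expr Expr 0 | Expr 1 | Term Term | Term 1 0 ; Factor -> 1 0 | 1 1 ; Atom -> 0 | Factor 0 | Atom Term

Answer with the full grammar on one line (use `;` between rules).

Term, Atom are directly left-recursive.
For Term: α = {Term, 1 0}, β = {0, Expr Expr 0, Expr 1}. Rewrite as Term → β Term1 and Term1 → α Term1 | ε.
For Atom: α = {Term}, β = {0, Factor 0}. Rewrite as Atom → β Atom1 and Atom1 → α Atom1 | ε.

Expr -> 0 1 | 1 | Term Term | Atom Atom 0; Term -> 0 Term1 | Expr Expr 0 Term1 | Expr 1 Term1; Factor -> 1 0 | 1 1; Atom -> 0 Atom1 | Factor 0 Atom1; Term1 -> Term Term1 | 1 0 Term1 | ε; Atom1 -> Term Atom1 | ε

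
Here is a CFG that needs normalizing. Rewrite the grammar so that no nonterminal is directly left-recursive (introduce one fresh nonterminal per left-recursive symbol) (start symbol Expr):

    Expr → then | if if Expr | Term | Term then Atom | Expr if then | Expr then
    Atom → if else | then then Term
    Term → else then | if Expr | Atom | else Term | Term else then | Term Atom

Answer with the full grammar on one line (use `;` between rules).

Left recursion appears on Expr, Term.
For Expr: α = {if then, then}, β = {then, if if Expr, Term, Term then Atom}. Rewrite as Expr → β Expr1 and Expr1 → α Expr1 | ε.
For Term: α = {else then, Atom}, β = {else then, if Expr, Atom, else Term}. Rewrite as Term → β Term1 and Term1 → α Term1 | ε.

Expr → then Expr1 | if if Expr Expr1 | Term Expr1 | Term then Atom Expr1; Atom → if else | then then Term; Term → else then Term1 | if Expr Term1 | Atom Term1 | else Term Term1; Expr1 → if then Expr1 | then Expr1 | ε; Term1 → else then Term1 | Atom Term1 | ε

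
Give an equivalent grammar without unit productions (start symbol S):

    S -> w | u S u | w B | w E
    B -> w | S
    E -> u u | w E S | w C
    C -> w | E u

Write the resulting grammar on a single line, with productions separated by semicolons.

S -> w | u S u | w B | w E; B -> w | u S u | w B | w E; E -> u u | w E S | w C; C -> w | E u

Unit pairs: B ⇒* {S}.
For every A with A ⇒* B via unit rules, add B's non-unit alternatives to A; then delete every rule of the form X → Y.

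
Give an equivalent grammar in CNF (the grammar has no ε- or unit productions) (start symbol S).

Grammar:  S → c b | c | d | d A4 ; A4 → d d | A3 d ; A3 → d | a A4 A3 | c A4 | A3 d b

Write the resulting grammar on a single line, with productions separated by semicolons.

Introduce a nonterminal for each terminal appearing in a rule of length ≥ 2: X1 → c, X2 → b, X3 → d, X4 → a.
Binarize each right-hand side of length ≥ 3 by chaining fresh nonterminals (Y1, Y2, …): affected rules were A3 → X4 A4 A3; A3 → A3 X3 X2.

S → X1 X2 | c | d | X3 A4; A4 → X3 X3 | A3 X3; A3 → d | X4 Y1 | X1 A4 | A3 Y2; X1 → c; X2 → b; X3 → d; X4 → a; Y1 → A4 A3; Y2 → X3 X2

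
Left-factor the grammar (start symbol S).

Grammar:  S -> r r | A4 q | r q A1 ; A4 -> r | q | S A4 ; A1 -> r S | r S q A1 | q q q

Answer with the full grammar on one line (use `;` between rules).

S has alternatives sharing prefix 'r': factor to S → r S' with S' → r | q A1.
A1 has alternatives sharing prefix 'r S': factor to A1 → r S A1' with A1' → ε | q A1.

S -> A4 q | r S'; A4 -> r | q | S A4; A1 -> q q q | r S A1'; S' -> r | q A1; A1' -> eps | q A1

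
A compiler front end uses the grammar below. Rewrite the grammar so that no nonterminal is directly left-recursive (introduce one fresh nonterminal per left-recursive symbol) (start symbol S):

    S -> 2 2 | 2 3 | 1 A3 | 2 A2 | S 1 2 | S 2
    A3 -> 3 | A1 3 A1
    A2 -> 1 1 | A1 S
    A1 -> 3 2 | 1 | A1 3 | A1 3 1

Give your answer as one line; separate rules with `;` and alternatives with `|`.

S -> 2 2 S' | 2 3 S' | 1 A3 S' | 2 A2 S'; A3 -> 3 | A1 3 A1; A2 -> 1 1 | A1 S; A1 -> 3 2 A1' | 1 A1'; S' -> 1 2 S' | 2 S' | ε; A1' -> 3 A1' | 3 1 A1' | ε

S, A1 are directly left-recursive.
For S: α = {1 2, 2}, β = {2 2, 2 3, 1 A3, 2 A2}. Rewrite as S → β S' and S' → α S' | ε.
For A1: α = {3, 3 1}, β = {3 2, 1}. Rewrite as A1 → β A1' and A1' → α A1' | ε.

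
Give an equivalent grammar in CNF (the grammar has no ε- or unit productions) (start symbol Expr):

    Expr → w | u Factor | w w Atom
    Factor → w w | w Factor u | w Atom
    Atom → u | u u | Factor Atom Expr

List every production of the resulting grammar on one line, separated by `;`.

Expr → w | X1 Factor | X2 Y1; Factor → X2 X2 | X2 Y2 | X2 Atom; Atom → u | X1 X1 | Factor Y3; X1 → u; X2 → w; Y1 → X2 Atom; Y2 → Factor X1; Y3 → Atom Expr

Introduce a nonterminal for each terminal appearing in a rule of length ≥ 2: X1 → u, X2 → w.
Binarize each right-hand side of length ≥ 3 by chaining fresh nonterminals (Y1, Y2, …): affected rules were Expr → X2 X2 Atom; Factor → X2 Factor X1; Atom → Factor Atom Expr.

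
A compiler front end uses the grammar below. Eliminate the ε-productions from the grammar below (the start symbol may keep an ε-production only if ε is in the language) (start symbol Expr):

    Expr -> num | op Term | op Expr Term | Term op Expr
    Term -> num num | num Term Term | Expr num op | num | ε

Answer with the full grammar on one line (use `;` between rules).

Nullable nonterminals: {Term}.
ε ∉ L(G), so no ε-production is kept.
Expand every rule over subsets of its nullable positions: Expr → op Term gives op Term | op. Expr → op Expr Term gives op Expr Term | op Expr. Term → num Term Term gives num Term Term | num Term | num.

Expr -> num | op Term | op | op Expr Term | op Expr | Term op Expr; Term -> num num | num Term Term | num Term | num | Expr num op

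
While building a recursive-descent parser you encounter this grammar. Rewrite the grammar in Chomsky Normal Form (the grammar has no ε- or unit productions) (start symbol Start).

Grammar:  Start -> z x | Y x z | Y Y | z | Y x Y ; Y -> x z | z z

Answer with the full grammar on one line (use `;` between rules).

Start -> X1 X2 | Y Y1 | Y Y | z | Y Y2; Y -> X2 X1 | X1 X1; X1 -> z; X2 -> x; Y1 -> X2 X1; Y2 -> X2 Y

Introduce a nonterminal for each terminal appearing in a rule of length ≥ 2: X1 → z, X2 → x.
Binarize each right-hand side of length ≥ 3 by chaining fresh nonterminals (Y1, Y2, …): affected rules were Start → Y X2 X1; Start → Y X2 Y.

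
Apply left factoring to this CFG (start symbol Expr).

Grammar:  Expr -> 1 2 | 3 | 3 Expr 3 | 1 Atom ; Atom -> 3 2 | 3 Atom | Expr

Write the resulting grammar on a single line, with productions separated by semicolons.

Expr -> 1 Expr1 | 3 Expr2; Atom -> Expr | 3 Atom1; Expr1 -> 2 | Atom; Expr2 -> ε | Expr 3; Atom1 -> 2 | Atom

Expr has alternatives sharing prefix '1': factor to Expr → 1 Expr1 with Expr1 → 2 | Atom.
Expr has alternatives sharing prefix '3': factor to Expr → 3 Expr2 with Expr2 → ε | Expr 3.
Atom has alternatives sharing prefix '3': factor to Atom → 3 Atom1 with Atom1 → 2 | Atom.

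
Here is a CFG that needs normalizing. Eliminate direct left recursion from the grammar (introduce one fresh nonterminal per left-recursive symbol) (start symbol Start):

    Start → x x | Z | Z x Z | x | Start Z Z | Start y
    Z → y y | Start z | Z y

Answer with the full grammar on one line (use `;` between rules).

Start → x x Start1 | Z Start1 | Z x Z Start1 | x Start1; Z → y y Z1 | Start z Z1; Start1 → Z Z Start1 | y Start1 | ε; Z1 → y Z1 | ε

Start, Z are directly left-recursive.
For Start: α = {Z Z, y}, β = {x x, Z, Z x Z, x}. Rewrite as Start → β Start1 and Start1 → α Start1 | ε.
For Z: α = {y}, β = {y y, Start z}. Rewrite as Z → β Z1 and Z1 → α Z1 | ε.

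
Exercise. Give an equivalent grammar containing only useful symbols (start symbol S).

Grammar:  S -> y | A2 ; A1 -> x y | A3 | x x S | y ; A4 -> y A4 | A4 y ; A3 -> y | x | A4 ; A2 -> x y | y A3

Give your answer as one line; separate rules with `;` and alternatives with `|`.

Generating nonterminals: {A1, A2, A3, S}.
Reachable from S after that: {A2, A3, S}.
Removed useless symbols: {A1, A4} and every production mentioning them.

S -> y | A2; A3 -> y | x; A2 -> x y | y A3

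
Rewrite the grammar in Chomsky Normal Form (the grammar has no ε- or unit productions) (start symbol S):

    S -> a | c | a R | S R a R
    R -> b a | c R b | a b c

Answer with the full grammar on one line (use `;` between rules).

S -> a | c | X1 R | S Y1; R -> X2 X1 | X3 Y3 | X1 Y4; X1 -> a; X2 -> b; X3 -> c; Y1 -> R Y2; Y2 -> X1 R; Y3 -> R X2; Y4 -> X2 X3

Introduce a nonterminal for each terminal appearing in a rule of length ≥ 2: X1 → a, X2 → b, X3 → c.
Binarize each right-hand side of length ≥ 3 by chaining fresh nonterminals (Y1, Y2, …): affected rules were S → S R X1 R; R → X3 R X2; R → X1 X2 X3.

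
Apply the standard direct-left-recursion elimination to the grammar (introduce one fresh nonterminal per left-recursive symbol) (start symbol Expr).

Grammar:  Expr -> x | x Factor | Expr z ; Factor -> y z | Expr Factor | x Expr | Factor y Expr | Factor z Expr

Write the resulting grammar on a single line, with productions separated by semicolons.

Expr -> x Expr1 | x Factor Expr1; Factor -> y z Factor1 | Expr Factor Factor1 | x Expr Factor1; Expr1 -> z Expr1 | ε; Factor1 -> y Expr Factor1 | z Expr Factor1 | ε

Directly left-recursive nonterminals: Expr, Factor.
For Expr: α = {z}, β = {x, x Factor}. Rewrite as Expr → β Expr1 and Expr1 → α Expr1 | ε.
For Factor: α = {y Expr, z Expr}, β = {y z, Expr Factor, x Expr}. Rewrite as Factor → β Factor1 and Factor1 → α Factor1 | ε.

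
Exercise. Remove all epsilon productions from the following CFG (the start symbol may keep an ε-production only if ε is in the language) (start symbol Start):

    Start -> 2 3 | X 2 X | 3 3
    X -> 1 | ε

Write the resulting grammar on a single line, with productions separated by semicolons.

Start -> 2 3 | X 2 X | X 2 | 2 X | 2 | 3 3; X -> 1

Nullable set = {X}.
ε ∉ L(G), so no ε-production is kept.
For each production, add variants omitting each subset of nullable occurrences: Start → X 2 X gives X 2 X | X 2 | 2 X | 2.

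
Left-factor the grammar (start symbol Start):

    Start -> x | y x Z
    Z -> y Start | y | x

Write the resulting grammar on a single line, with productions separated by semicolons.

Z has alternatives sharing prefix 'y': factor to Z → y Z1 with Z1 → Start | ε.

Start -> x | y x Z; Z -> x | y Z1; Z1 -> Start | eps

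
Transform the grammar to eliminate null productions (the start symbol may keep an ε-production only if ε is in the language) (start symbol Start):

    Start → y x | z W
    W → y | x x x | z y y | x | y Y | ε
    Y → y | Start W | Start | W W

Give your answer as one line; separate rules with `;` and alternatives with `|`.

Start → y x | z W | z; W → y | x x x | z y y | x | y Y; Y → y | Start W | Start | W W | W

Nullable set = {W, Y}.
ε ∉ L(G), so no ε-production is kept.
Expand every rule over subsets of its nullable positions: Start → z W gives z W | z. Y → Start W gives Start W | Start. Y → W W gives W W | W.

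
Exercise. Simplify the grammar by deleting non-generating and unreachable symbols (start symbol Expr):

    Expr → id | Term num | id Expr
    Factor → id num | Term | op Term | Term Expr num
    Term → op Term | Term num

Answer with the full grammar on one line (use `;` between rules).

Generating nonterminals: {Expr, Factor}.
Reachable from Expr after that: {Expr}.
Removed useless symbols: {Factor, Term} and every production mentioning them.

Expr → id | id Expr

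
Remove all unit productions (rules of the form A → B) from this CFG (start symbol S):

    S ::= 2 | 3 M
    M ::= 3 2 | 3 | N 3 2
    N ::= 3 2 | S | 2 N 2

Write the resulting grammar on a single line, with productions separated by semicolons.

S ::= 2 | 3 M; M ::= 3 2 | 3 | N 3 2; N ::= 2 | 3 M | 3 2 | 2 N 2

Unit pairs: N ⇒* {S}.
For every A with A ⇒* B via unit rules, add B's non-unit alternatives to A; then delete every rule of the form X → Y.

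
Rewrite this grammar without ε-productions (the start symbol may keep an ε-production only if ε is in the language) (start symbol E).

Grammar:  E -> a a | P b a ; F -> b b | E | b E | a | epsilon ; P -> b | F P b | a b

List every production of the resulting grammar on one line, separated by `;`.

E -> a a | P b a; F -> b b | E | b E | a; P -> b | F P b | P b | a b

The nullable symbols are {F}.
ε ∉ L(G), so no ε-production is kept.
For each production, add variants omitting each subset of nullable occurrences: P → F P b gives F P b | P b.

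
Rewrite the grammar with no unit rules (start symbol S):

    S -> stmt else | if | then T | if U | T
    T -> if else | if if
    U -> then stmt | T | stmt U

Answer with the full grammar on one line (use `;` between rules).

Unit pairs: S ⇒* {T}; U ⇒* {T}.
For each unit pair (A, B), copy every non-unit production of B to A, then drop all unit productions.

S -> stmt else | if | then T | if U | if else | if if; T -> if else | if if; U -> then stmt | stmt U | if else | if if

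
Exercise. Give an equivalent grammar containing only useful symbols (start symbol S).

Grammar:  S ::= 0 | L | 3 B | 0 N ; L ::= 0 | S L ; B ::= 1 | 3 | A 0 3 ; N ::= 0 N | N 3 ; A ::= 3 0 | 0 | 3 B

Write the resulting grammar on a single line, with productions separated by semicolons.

Generating nonterminals: {A, B, L, S}.
Reachable from S after that: {A, B, L, S}.
Removed useless symbols: {N} and every production mentioning them.

S ::= 0 | L | 3 B; L ::= 0 | S L; B ::= 1 | 3 | A 0 3; A ::= 3 0 | 0 | 3 B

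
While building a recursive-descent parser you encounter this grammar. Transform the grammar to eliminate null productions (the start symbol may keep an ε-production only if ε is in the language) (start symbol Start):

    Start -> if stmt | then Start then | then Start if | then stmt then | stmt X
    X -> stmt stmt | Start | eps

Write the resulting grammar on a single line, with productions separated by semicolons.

Start -> if stmt | then Start then | then Start if | then stmt then | stmt X | stmt; X -> stmt stmt | Start

The nullable symbols are {X}.
ε ∉ L(G), so no ε-production is kept.
Add the nullable-subset variants: Start → stmt X gives stmt X | stmt.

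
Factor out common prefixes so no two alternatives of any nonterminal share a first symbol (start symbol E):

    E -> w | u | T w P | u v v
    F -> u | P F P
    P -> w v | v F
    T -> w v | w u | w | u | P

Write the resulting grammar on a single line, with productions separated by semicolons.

E has alternatives sharing prefix 'u': factor to E → u E' with E' → ε | v v.
T has alternatives sharing prefix 'w': factor to T → w T' with T' → v | u | ε.

E -> w | T w P | u E'; F -> u | P F P; P -> w v | v F; T -> u | P | w T'; E' -> ε | v v; T' -> v | u | ε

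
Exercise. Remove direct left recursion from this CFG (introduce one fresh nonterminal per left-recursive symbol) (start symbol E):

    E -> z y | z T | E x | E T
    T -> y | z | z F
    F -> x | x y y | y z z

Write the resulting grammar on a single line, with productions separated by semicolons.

E -> z y E' | z T E'; T -> y | z | z F; F -> x | x y y | y z z; E' -> x E' | T E' | ε

E is directly left-recursive.
For E: α = {x, T}, β = {z y, z T}. Rewrite as E → β E' and E' → α E' | ε.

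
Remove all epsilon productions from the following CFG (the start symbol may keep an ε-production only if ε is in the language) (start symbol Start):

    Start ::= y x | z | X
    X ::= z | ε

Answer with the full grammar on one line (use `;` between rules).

Nullable set = {Start, X}.
ε ∈ L(G) since Start is nullable, so keep Start → ε.

Start ::= y x | z | X | ε; X ::= z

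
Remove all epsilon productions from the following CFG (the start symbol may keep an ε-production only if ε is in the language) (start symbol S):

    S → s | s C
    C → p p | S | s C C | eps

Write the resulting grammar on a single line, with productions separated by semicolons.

The nullable symbols are {C}.
ε ∉ L(G), so no ε-production is kept.
Add the nullable-subset variants: C → s C C gives s C C | s C | s.

S → s | s C; C → p p | S | s C C | s C | s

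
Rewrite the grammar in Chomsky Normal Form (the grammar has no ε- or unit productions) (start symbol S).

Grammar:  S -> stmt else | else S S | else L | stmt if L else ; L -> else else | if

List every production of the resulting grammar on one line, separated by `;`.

S -> X1 X2 | X2 Y1 | X2 L | X1 Y2; L -> X2 X2 | if; X1 -> stmt; X2 -> else; X3 -> if; Y1 -> S S; Y2 -> X3 Y3; Y3 -> L X2

Introduce a nonterminal for each terminal appearing in a rule of length ≥ 2: X1 → stmt, X2 → else, X3 → if.
Binarize each right-hand side of length ≥ 3 by chaining fresh nonterminals (Y1, Y2, …): affected rules were S → X2 S S; S → X1 X3 L X2.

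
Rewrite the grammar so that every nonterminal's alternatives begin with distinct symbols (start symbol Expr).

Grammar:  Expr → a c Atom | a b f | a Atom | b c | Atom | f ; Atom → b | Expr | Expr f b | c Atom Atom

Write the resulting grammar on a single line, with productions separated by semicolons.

Expr has alternatives sharing prefix 'a': factor to Expr → a Expr1 with Expr1 → c Atom | b f | Atom.
Atom has alternatives sharing prefix 'Expr': factor to Atom → Expr Atom1 with Atom1 → ε | f b.

Expr → b c | Atom | f | a Expr1; Atom → b | c Atom Atom | Expr Atom1; Expr1 → c Atom | b f | Atom; Atom1 → eps | f b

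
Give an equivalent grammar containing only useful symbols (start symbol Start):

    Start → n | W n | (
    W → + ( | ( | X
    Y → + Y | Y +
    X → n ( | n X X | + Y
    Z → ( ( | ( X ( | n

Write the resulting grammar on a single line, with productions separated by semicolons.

Start → n | W n | (; W → + ( | ( | X; X → n ( | n X X

Generating nonterminals: {Start, W, X, Z}.
Reachable from Start after that: {Start, W, X}.
Removed useless symbols: {Y, Z} and every production mentioning them.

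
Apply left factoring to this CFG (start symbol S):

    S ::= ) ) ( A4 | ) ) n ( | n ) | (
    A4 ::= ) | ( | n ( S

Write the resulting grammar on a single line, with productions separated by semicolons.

S has alternatives sharing prefix ') )': factor to S → ) ) S' with S' → ( A4 | n (.

S ::= n ) | ( | ) ) S'; A4 ::= ) | ( | n ( S; S' ::= ( A4 | n (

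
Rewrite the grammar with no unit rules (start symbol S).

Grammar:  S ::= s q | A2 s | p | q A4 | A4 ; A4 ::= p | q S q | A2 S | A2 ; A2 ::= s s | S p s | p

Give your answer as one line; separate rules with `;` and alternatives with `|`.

Unit pairs: A4 ⇒* {A2}; S ⇒* {A2, A4}.
For each unit pair (A, B), copy every non-unit production of B to A, then drop all unit productions.

S ::= p | q S q | A2 S | s s | S p s | s q | A2 s | q A4; A4 ::= p | q S q | A2 S | s s | S p s; A2 ::= s s | S p s | p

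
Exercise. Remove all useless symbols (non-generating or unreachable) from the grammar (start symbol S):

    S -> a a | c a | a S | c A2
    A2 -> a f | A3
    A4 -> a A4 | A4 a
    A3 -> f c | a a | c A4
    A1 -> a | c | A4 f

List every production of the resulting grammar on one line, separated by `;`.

Generating nonterminals: {A1, A2, A3, S}.
Reachable from S after that: {A2, A3, S}.
Removed useless symbols: {A1, A4} and every production mentioning them.

S -> a a | c a | a S | c A2; A2 -> a f | A3; A3 -> f c | a a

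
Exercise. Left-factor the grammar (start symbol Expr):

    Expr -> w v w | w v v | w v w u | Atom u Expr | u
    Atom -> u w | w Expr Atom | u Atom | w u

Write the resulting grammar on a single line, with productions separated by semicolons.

Expr has alternatives sharing prefix 'w v': factor to Expr → w v Expr1 with Expr1 → w | v | w u.
Atom has alternatives sharing prefix 'u': factor to Atom → u Atom1 with Atom1 → w | Atom.
Atom has alternatives sharing prefix 'w': factor to Atom → w Atom2 with Atom2 → Expr Atom | u.
Expr1 has alternatives sharing prefix 'w': factor to Expr1 → w Expr11 with Expr11 → ε | u.

Expr -> Atom u Expr | u | w v Expr1; Atom -> u Atom1 | w Atom2; Expr1 -> v | w Expr11; Atom1 -> w | Atom; Atom2 -> Expr Atom | u; Expr11 -> ε | u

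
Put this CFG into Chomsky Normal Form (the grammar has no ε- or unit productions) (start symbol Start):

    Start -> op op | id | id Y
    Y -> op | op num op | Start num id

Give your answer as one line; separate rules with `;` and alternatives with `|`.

Start -> X1 X1 | id | X2 Y; Y -> op | X1 Y1 | Start Y2; X1 -> op; X2 -> id; X3 -> num; Y1 -> X3 X1; Y2 -> X3 X2

Introduce a nonterminal for each terminal appearing in a rule of length ≥ 2: X1 → op, X2 → id, X3 → num.
Binarize each right-hand side of length ≥ 3 by chaining fresh nonterminals (Y1, Y2, …): affected rules were Y → X1 X3 X1; Y → Start X3 X2.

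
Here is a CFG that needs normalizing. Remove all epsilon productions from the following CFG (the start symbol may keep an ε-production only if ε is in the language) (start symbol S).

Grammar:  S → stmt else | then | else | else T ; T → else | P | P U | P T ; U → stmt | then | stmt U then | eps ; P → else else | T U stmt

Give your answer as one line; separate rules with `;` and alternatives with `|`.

S → stmt else | then | else | else T; T → else | P | P U | P T; U → stmt | then | stmt U then | stmt then; P → else else | T U stmt | T stmt

Nullable set = {U}.
ε ∉ L(G), so no ε-production is kept.
Add the nullable-subset variants: U → stmt U then gives stmt U then | stmt then. P → T U stmt gives T U stmt | T stmt.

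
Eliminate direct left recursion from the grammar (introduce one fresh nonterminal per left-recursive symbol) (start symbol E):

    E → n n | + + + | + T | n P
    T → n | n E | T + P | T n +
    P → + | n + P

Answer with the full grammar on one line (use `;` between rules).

Directly left-recursive nonterminal: T.
For T: α = {+ P, n +}, β = {n, n E}. Rewrite as T → β T' and T' → α T' | ε.

E → n n | + + + | + T | n P; T → n T' | n E T'; P → + | n + P; T' → + P T' | n + T' | ε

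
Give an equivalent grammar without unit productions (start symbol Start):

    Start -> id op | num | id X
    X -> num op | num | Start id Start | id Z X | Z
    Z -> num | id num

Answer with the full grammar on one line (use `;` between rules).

Unit pairs: X ⇒* {Z}.
For each unit pair (A, B), copy every non-unit production of B to A, then drop all unit productions.

Start -> id op | num | id X; X -> num | id num | num op | Start id Start | id Z X; Z -> num | id num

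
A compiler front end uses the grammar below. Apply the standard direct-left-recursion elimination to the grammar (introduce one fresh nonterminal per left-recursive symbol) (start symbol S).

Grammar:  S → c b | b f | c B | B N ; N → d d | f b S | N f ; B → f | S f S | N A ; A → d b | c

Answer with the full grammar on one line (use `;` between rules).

S → c b | b f | c B | B N; N → d d N' | f b S N'; B → f | S f S | N A; A → d b | c; N' → f N' | ε

N is directly left-recursive.
For N: α = {f}, β = {d d, f b S}. Rewrite as N → β N' and N' → α N' | ε.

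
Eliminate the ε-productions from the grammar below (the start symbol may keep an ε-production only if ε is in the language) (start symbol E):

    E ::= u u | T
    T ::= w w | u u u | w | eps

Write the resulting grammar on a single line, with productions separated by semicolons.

The nullable symbols are {E, T}.
ε ∈ L(G) since E is nullable, so keep E → ε.

E ::= u u | T | ε; T ::= w w | u u u | w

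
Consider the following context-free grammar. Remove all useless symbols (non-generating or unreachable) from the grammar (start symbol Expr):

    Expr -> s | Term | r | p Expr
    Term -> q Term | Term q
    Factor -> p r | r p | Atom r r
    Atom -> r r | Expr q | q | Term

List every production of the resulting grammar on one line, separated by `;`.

Expr -> s | r | p Expr

Generating nonterminals: {Atom, Expr, Factor}.
Reachable from Expr after that: {Expr}.
Removed useless symbols: {Atom, Factor, Term} and every production mentioning them.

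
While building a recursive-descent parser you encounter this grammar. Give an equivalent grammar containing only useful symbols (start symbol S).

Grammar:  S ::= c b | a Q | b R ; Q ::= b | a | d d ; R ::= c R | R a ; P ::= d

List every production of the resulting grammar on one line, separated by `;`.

Generating nonterminals: {P, Q, S}.
Reachable from S after that: {Q, S}.
Removed useless symbols: {P, R} and every production mentioning them.

S ::= c b | a Q; Q ::= b | a | d d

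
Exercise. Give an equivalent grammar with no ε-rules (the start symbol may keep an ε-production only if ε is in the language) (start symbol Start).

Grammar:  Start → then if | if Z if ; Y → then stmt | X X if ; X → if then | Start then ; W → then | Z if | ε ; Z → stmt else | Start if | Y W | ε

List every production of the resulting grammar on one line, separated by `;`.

Start → then if | if Z if | if if; Y → then stmt | X X if; X → if then | Start then; W → then | Z if | if; Z → stmt else | Start if | Y W | Y

Nullable set = {W, Z}.
ε ∉ L(G), so no ε-production is kept.
Add the nullable-subset variants: Start → if Z if gives if Z if | if if. W → Z if gives Z if | if. Z → Y W gives Y W | Y.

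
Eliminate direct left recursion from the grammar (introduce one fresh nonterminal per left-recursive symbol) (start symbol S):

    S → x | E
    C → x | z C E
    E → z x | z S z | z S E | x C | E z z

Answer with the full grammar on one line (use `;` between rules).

S → x | E; C → x | z C E; E → z x E' | z S z E' | z S E E' | x C E'; E' → z z E' | ε

E is directly left-recursive.
For E: α = {z z}, β = {z x, z S z, z S E, x C}. Rewrite as E → β E' and E' → α E' | ε.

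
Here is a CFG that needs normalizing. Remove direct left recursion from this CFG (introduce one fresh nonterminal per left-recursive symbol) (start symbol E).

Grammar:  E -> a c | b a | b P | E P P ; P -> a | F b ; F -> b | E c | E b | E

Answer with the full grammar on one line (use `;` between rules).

E -> a c E' | b a E' | b P E'; P -> a | F b; F -> b | E c | E b | E; E' -> P P E' | ε

Left recursion appears on E.
For E: α = {P P}, β = {a c, b a, b P}. Rewrite as E → β E' and E' → α E' | ε.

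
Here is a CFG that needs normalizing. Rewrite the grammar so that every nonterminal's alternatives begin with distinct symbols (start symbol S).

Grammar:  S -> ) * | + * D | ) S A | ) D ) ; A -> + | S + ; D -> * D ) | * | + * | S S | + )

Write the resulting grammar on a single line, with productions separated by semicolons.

S has alternatives sharing prefix ')': factor to S → ) S' with S' → * | S A | D ).
D has alternatives sharing prefix '*': factor to D → * D' with D' → D ) | ε.
D has alternatives sharing prefix '+': factor to D → + D'' with D'' → * | ).

S -> + * D | ) S'; A -> + | S +; D -> S S | * D' | + D''; S' -> * | S A | D ); D' -> D ) | epsilon; D'' -> * | )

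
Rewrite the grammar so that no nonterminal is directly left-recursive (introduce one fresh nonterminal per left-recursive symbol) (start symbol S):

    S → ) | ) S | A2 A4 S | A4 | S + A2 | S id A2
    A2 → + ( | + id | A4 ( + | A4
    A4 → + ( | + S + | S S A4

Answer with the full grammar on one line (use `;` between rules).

S → ) S' | ) S S' | A2 A4 S S' | A4 S'; A2 → + ( | + id | A4 ( + | A4; A4 → + ( | + S + | S S A4; S' → + A2 S' | id A2 S' | ε

Left recursion appears on S.
For S: α = {+ A2, id A2}, β = {), ) S, A2 A4 S, A4}. Rewrite as S → β S' and S' → α S' | ε.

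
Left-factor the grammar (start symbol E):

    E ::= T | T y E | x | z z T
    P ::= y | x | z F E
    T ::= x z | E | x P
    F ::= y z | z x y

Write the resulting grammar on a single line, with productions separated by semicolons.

E has alternatives sharing prefix 'T': factor to E → T E' with E' → ε | y E.
T has alternatives sharing prefix 'x': factor to T → x T' with T' → z | P.

E ::= x | z z T | T E'; P ::= y | x | z F E; T ::= E | x T'; F ::= y z | z x y; E' ::= ε | y E; T' ::= z | P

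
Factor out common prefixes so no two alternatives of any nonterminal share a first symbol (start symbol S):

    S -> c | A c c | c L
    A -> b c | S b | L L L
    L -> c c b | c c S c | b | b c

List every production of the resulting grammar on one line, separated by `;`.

S -> A c c | c S'; A -> b c | S b | L L L; L -> c c L' | b L''; S' -> ε | L; L' -> b | S c; L'' -> ε | c

S has alternatives sharing prefix 'c': factor to S → c S' with S' → ε | L.
L has alternatives sharing prefix 'c c': factor to L → c c L' with L' → b | S c.
L has alternatives sharing prefix 'b': factor to L → b L'' with L'' → ε | c.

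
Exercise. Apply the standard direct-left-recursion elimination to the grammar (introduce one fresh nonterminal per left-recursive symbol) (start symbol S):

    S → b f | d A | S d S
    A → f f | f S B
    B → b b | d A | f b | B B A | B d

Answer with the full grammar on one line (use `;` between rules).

Left recursion appears on S, B.
For S: α = {d S}, β = {b f, d A}. Rewrite as S → β S' and S' → α S' | ε.
For B: α = {B A, d}, β = {b b, d A, f b}. Rewrite as B → β B' and B' → α B' | ε.

S → b f S' | d A S'; A → f f | f S B; B → b b B' | d A B' | f b B'; S' → d S S' | ε; B' → B A B' | d B' | ε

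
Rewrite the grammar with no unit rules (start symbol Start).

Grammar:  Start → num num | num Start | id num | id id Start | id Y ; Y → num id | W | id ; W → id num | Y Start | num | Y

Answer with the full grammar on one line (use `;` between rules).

Unit pairs: W ⇒* {Y}; Y ⇒* {W}.
Replace each nonterminal's rules with the union of the non-unit rules of every nonterminal it unit-derives.

Start → num num | num Start | id num | id id Start | id Y; Y → id num | Y Start | num | num id | id; W → num id | id | id num | Y Start | num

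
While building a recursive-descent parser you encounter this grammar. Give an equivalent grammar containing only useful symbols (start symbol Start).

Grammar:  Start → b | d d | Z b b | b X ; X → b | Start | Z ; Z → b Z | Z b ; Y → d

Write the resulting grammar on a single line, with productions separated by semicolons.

Start → b | d d | b X; X → b | Start

Generating nonterminals: {Start, X, Y}.
Reachable from Start after that: {Start, X}.
Removed useless symbols: {Y, Z} and every production mentioning them.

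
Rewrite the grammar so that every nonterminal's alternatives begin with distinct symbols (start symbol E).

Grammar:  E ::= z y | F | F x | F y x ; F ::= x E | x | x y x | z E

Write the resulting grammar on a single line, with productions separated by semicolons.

E has alternatives sharing prefix 'F': factor to E → F E' with E' → ε | x | y x.
F has alternatives sharing prefix 'x': factor to F → x F' with F' → E | ε | y x.

E ::= z y | F E'; F ::= z E | x F'; E' ::= ε | x | y x; F' ::= E | ε | y x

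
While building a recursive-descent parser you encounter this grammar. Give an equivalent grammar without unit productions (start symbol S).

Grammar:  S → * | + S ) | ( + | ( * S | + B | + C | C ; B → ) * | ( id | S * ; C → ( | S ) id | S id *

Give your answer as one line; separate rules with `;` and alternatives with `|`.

Unit pairs: S ⇒* {C}.
For every A with A ⇒* B via unit rules, add B's non-unit alternatives to A; then delete every rule of the form X → Y.

S → ( | S ) id | S id * | * | + S ) | ( + | ( * S | + B | + C; B → ) * | ( id | S *; C → ( | S ) id | S id *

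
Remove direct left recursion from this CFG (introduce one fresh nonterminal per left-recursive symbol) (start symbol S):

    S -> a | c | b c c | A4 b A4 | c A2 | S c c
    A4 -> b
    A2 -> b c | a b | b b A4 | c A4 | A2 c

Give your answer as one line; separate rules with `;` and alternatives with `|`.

S -> a S' | c S' | b c c S' | A4 b A4 S' | c A2 S'; A4 -> b; A2 -> b c A2' | a b A2' | b b A4 A2' | c A4 A2'; S' -> c c S' | ε; A2' -> c A2' | ε

Left recursion appears on S, A2.
For S: α = {c c}, β = {a, c, b c c, A4 b A4, c A2}. Rewrite as S → β S' and S' → α S' | ε.
For A2: α = {c}, β = {b c, a b, b b A4, c A4}. Rewrite as A2 → β A2' and A2' → α A2' | ε.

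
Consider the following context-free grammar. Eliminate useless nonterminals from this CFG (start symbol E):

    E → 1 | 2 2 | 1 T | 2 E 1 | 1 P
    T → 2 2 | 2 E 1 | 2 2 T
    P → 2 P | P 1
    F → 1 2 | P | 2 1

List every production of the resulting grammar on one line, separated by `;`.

E → 1 | 2 2 | 1 T | 2 E 1; T → 2 2 | 2 E 1 | 2 2 T

Generating nonterminals: {E, F, T}.
Reachable from E after that: {E, T}.
Removed useless symbols: {F, P} and every production mentioning them.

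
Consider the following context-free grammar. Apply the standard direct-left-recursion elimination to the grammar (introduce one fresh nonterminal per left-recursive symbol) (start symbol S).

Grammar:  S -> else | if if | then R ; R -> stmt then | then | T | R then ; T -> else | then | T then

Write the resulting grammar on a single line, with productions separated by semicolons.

S -> else | if if | then R; R -> stmt then R' | then R' | T R'; T -> else T' | then T'; R' -> then R' | epsilon; T' -> then T' | epsilon

Left recursion appears on R, T.
For R: α = {then}, β = {stmt then, then, T}. Rewrite as R → β R' and R' → α R' | ε.
For T: α = {then}, β = {else, then}. Rewrite as T → β T' and T' → α T' | ε.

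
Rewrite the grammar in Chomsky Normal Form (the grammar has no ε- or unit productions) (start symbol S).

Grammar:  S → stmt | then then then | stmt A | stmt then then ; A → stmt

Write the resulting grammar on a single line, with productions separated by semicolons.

S → stmt | X1 Y1 | X2 A | X2 Y2; A → stmt; X1 → then; X2 → stmt; Y1 → X1 X1; Y2 → X1 X1

Introduce a nonterminal for each terminal appearing in a rule of length ≥ 2: X1 → then, X2 → stmt.
Binarize each right-hand side of length ≥ 3 by chaining fresh nonterminals (Y1, Y2, …): affected rules were S → X1 X1 X1; S → X2 X1 X1.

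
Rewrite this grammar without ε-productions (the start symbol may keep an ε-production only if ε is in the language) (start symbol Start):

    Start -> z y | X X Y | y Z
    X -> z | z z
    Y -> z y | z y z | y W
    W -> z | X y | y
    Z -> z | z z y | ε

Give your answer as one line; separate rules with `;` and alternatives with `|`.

Start -> z y | X X Y | y Z | y; X -> z | z z; Y -> z y | z y z | y W; W -> z | X y | y; Z -> z | z z y

Nullable nonterminals: {Z}.
ε ∉ L(G), so no ε-production is kept.
Expand every rule over subsets of its nullable positions: Start → y Z gives y Z | y.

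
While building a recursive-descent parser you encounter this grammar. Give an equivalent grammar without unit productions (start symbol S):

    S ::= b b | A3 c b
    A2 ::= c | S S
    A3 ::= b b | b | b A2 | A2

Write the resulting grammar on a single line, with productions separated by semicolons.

S ::= b b | A3 c b; A2 ::= c | S S; A3 ::= c | S S | b b | b | b A2

Unit pairs: A3 ⇒* {A2}.
Replace each nonterminal's rules with the union of the non-unit rules of every nonterminal it unit-derives.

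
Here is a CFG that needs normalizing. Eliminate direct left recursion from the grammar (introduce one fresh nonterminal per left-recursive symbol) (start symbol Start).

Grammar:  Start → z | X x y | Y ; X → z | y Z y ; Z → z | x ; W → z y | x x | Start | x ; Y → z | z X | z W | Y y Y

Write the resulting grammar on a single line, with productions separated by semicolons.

Start → z | X x y | Y; X → z | y Z y; Z → z | x; W → z y | x x | Start | x; Y → z Y1 | z X Y1 | z W Y1; Y1 → y Y Y1 | epsilon

Directly left-recursive nonterminal: Y.
For Y: α = {y Y}, β = {z, z X, z W}. Rewrite as Y → β Y1 and Y1 → α Y1 | ε.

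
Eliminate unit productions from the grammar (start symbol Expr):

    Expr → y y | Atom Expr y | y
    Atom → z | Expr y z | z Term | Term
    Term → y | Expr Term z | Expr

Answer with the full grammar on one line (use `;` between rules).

Unit pairs: Atom ⇒* {Expr, Term}; Term ⇒* {Expr}.
For every A with A ⇒* B via unit rules, add B's non-unit alternatives to A; then delete every rule of the form X → Y.

Expr → y y | Atom Expr y | y; Atom → y | Expr Term z | z | Expr y z | z Term | y y | Atom Expr y; Term → y | Expr Term z | y y | Atom Expr y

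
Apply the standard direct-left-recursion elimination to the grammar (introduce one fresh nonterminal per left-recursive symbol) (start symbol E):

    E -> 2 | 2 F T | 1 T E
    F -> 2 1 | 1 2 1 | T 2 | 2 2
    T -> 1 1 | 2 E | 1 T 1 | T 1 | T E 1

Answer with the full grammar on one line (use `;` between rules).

E -> 2 | 2 F T | 1 T E; F -> 2 1 | 1 2 1 | T 2 | 2 2; T -> 1 1 T' | 2 E T' | 1 T 1 T'; T' -> 1 T' | E 1 T' | ε

Directly left-recursive nonterminal: T.
For T: α = {1, E 1}, β = {1 1, 2 E, 1 T 1}. Rewrite as T → β T' and T' → α T' | ε.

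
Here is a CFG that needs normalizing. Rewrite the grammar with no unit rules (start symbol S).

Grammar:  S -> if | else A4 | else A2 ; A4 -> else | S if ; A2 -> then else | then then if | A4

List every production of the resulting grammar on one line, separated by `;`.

Unit pairs: A2 ⇒* {A4}.
Replace each nonterminal's rules with the union of the non-unit rules of every nonterminal it unit-derives.

S -> if | else A4 | else A2; A4 -> else | S if; A2 -> else | S if | then else | then then if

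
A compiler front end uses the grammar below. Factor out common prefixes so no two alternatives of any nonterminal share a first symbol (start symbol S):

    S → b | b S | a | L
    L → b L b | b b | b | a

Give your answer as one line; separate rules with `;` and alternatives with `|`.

S → a | L | b S'; L → a | b L'; S' → ε | S; L' → L b | b | ε

S has alternatives sharing prefix 'b': factor to S → b S' with S' → ε | S.
L has alternatives sharing prefix 'b': factor to L → b L' with L' → L b | b | ε.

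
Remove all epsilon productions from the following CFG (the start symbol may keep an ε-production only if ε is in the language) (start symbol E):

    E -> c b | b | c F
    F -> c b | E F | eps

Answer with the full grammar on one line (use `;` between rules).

E -> c b | b | c F | c; F -> c b | E F | E

Nullable set = {F}.
ε ∉ L(G), so no ε-production is kept.
Expand every rule over subsets of its nullable positions: E → c F gives c F | c. F → E F gives E F | E.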